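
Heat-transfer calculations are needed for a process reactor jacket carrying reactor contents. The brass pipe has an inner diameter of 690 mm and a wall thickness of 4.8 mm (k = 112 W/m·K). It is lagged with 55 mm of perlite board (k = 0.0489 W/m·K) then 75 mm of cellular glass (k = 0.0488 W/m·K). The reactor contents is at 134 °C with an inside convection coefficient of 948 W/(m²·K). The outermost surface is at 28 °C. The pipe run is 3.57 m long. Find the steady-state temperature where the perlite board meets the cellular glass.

T ≈ 85 °C

For a radial system each layer contributes R = ln(r_out/r_in)/(2πkL); films add R = 1/(hA).
R_inner film = 1/(h_i·2πr₁L) = 1/(948×2π×0.345×3.57) = 1.363×10^-4 K/W
R_brass pipe wall = ln(349.8/345)/(2π×112×3.57) = 5.5×10^-6 K/W
R_perlite board = ln(404.8/349.8)/(2π×0.0489×3.57) = 0.1331 K/W
R_cellular glass = ln(479.8/404.8)/(2π×0.0488×3.57) = 0.1553 K/W
R_total = 0.2886 K/W
Q = ΔT/R_total = 106/0.2886
Q = 367 W
T_interface = T_inner − Q·ΣR(inner→interface) = 134 − 367×0.1333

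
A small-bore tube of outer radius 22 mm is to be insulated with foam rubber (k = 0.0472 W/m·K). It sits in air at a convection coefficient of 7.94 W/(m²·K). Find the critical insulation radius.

For a cylinder r_cr = k/h = 0.0472/7.94
r_cr = 5.94 mm; since the bare radius (22 mm) is above r_cr, any added insulation will reduce heat loss.

r_cr ≈ 5.94 mm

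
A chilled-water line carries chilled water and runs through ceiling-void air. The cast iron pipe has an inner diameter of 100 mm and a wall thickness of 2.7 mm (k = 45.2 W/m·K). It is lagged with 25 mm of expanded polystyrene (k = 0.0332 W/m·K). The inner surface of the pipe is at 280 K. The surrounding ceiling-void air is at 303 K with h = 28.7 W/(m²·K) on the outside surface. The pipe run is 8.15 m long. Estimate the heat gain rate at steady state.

Q ≈ 97 W

Cylindrical conduction, so R = ln(r₂/r₁)/(2πkL) per layer, in series:
R_cast iron pipe wall = ln(52.7/50)/(2π×45.2×8.15) = 2.272×10^-5 K/W
R_expanded polystyrene = ln(77.7/52.7)/(2π×0.0332×8.15) = 0.2284 K/W
R_outer film = 1/(h_o·2πr_oL) = 1/(28.7×2π×0.0777×8.15) = 0.008757 K/W
R_total = 0.2371 K/W
Q = ΔT/R_total = 23/0.2371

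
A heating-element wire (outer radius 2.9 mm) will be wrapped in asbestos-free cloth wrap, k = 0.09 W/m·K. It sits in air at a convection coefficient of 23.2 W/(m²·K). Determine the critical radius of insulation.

r_cr ≈ 3.88 mm

For a cylinder r_cr = k/h = 0.09/23.2
r_cr = 3.88 mm; since the bare radius (2.9 mm) is below r_cr, adding a thin layer of insulation will *increase* heat loss.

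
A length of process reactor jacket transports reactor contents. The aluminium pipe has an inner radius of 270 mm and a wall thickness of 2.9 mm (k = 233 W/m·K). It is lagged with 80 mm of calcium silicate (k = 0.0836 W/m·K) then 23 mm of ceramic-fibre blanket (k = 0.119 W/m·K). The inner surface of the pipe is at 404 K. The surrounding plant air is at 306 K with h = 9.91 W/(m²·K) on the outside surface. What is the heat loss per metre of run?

q′ ≈ 159 W/m

For a radial system each layer contributes R = ln(r_out/r_in)/(2πkL); films add R = 1/(hA).
R_aluminium pipe wall = ln(272.9/270)/(2π×233×1) = 7.298×10^-6 K/W
R_calcium silicate = ln(352.9/272.9)/(2π×0.0836×1) = 0.4894 K/W
R_ceramic-fibre blanket = ln(375.9/352.9)/(2π×0.119×1) = 0.08444 K/W
R_outer film = 1/(h_o·2πr_oL) = 1/(9.91×2π×0.3759×1) = 0.04272 K/W
R_total = 0.6166 K/W
Q = ΔT/R_total = 98/0.6166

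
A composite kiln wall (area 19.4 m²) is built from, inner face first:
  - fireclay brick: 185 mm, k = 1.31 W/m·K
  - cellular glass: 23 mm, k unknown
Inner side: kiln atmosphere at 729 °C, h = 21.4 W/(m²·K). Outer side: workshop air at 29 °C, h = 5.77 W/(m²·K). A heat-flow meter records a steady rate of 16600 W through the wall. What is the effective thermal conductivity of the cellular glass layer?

k ≈ 0.0503 W/(m·K)

Thermal resistances in series:
R_inner film = 1/(h_i·A) = 1/(21.4×19.4) = 0.002409 K/W
R_fireclay brick = L/(kA) = 0.185/(1.31×19.4) = 0.007279 K/W
R_outer film = 1/(h_o·A) = 1/(5.77×19.4) = 0.008934 K/W
Sum of known resistances R_other = 0.01862 K/W
Total R = ΔT/Q = 700/16600 = 0.04217 K/W
R_cellular glass = R_total − R_other = 0.02355 K/W
k = L/(R·A) = 0.023/(0.02355×19.4)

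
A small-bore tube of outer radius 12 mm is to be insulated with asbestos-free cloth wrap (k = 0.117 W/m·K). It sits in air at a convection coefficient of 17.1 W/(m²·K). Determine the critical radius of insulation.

For a cylinder r_cr = k/h = 0.117/17.1
r_cr = 6.84 mm; since the bare radius (12 mm) is above r_cr, any added insulation will reduce heat loss.

r_cr ≈ 6.84 mm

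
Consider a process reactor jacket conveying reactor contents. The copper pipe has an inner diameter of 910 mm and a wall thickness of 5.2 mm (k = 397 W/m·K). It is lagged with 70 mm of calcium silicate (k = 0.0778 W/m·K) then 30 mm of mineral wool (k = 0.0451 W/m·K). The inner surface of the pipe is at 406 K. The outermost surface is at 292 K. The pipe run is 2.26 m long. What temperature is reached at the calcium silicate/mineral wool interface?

Cylindrical conduction, so R = ln(r₂/r₁)/(2πkL) per layer, in series:
R_copper pipe wall = ln(460.2/455)/(2π×397×2.26) = 2.016×10^-6 K/W
R_calcium silicate = ln(530.2/460.2)/(2π×0.0778×2.26) = 0.1282 K/W
R_mineral wool = ln(560.2/530.2)/(2π×0.0451×2.26) = 0.08594 K/W
R_total = 0.2141 K/W
Q = ΔT/R_total = 114/0.2141
Q = 532 W
T_interface = T_inner − Q·ΣR(inner→interface) = 406 − 532×0.1282

T ≈ 338 K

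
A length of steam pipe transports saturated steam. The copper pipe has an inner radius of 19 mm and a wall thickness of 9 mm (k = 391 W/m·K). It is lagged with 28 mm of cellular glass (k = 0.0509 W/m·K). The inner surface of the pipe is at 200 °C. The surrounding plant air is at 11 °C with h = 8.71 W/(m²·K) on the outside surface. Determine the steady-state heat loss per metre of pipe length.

Treating each annulus and film as a series resistance:
R_copper pipe wall = ln(28/19)/(2π×391×1) = 1.578×10^-4 K/W
R_cellular glass = ln(56/28)/(2π×0.0509×1) = 2.167 K/W
R_outer film = 1/(h_o·2πr_oL) = 1/(8.71×2π×0.056×1) = 0.3263 K/W
R_total = 2.494 K/W
Q = ΔT/R_total = 189/2.494

q′ ≈ 75.8 W/m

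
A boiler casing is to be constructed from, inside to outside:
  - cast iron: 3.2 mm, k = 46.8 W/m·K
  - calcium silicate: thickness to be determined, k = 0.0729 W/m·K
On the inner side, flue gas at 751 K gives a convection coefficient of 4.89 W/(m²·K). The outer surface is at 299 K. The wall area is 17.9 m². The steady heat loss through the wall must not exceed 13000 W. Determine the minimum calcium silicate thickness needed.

L ≈ 30.5 mm

Series thermal resistances:
R_inner film = 1/(h_i·A) = 1/(4.89×17.9) = 0.01142 K/W
R_cast iron = L/(kA) = 0.0032/(46.8×17.9) = 3.82×10^-6 K/W
Sum of the known resistances R_other = 0.01143 K/W
Required total resistance R_tot = ΔT/Q_allow = 452/13000 = 0.03477 K/W
R_calcium silicate = R_tot − R_other = 0.02334 K/W
L = R·k·A = 0.02334×0.0729×17.9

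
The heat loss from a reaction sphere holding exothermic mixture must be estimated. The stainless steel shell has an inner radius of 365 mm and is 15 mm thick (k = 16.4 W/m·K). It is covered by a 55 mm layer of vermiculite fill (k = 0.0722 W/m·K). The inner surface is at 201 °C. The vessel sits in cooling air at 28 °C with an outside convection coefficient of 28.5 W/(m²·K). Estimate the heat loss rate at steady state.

Q ≈ 453 W

For a spherical shell R = (1/r₁ − 1/r₂)/(4πk); film R = 1/(h·4πr²). In series:
R_stainless steel shell = (1/0.365 − 1/0.38)/(4π×16.4) = 5.248×10^-4 K/W
R_vermiculite fill = (1/0.38 − 1/0.435)/(4π×0.0722) = 0.3667 K/W
R_outer film = 1/(h·4πr_o²) = 1/(28.5×4π×0.435²) = 0.01476 K/W
R_total = 0.382 K/W
Q = ΔT/R_total = 173/0.382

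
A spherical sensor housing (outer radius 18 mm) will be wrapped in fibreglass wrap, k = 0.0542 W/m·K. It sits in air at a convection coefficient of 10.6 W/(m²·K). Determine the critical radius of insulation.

r_cr ≈ 10.2 mm

For a sphere r_cr = 2k/h = 2×0.0542/10.6
r_cr = 10.2 mm; since the bare radius (18 mm) is above r_cr, any added insulation will reduce heat loss.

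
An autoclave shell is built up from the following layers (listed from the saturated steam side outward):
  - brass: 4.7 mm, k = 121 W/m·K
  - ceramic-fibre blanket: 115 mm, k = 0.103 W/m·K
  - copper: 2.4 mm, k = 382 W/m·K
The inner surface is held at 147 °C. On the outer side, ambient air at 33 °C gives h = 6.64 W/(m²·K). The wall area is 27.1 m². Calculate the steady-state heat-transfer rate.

Q ≈ 2440 W

Using the resistance-network approach (series):
R_brass = L/(kA) = 0.0047/(121×27.1) = 1.433×10^-6 K/W
R_ceramic-fibre blanket = L/(kA) = 0.115/(0.103×27.1) = 0.0412 K/W
R_copper = L/(kA) = 0.0024/(382×27.1) = 2.318×10^-7 K/W
R_outer film = 1/(h_o·A) = 1/(6.64×27.1) = 0.005557 K/W
R_total = 0.04676 K/W
Q = ΔT / R_total = 114 / 0.04676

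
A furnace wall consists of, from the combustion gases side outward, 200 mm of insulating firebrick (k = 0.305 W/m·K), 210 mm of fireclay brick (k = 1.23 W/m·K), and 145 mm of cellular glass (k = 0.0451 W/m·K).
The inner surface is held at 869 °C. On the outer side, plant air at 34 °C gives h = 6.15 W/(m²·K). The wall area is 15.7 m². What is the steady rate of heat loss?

Q ≈ 3120 W

Thermal resistances in series:
R_insulating firebrick = L/(kA) = 0.2/(0.305×15.7) = 0.04177 K/W
R_fireclay brick = L/(kA) = 0.21/(1.23×15.7) = 0.01087 K/W
R_cellular glass = L/(kA) = 0.145/(0.0451×15.7) = 0.2048 K/W
R_outer film = 1/(h_o·A) = 1/(6.15×15.7) = 0.01036 K/W
R_total = 0.2678 K/W
Q = ΔT / R_total = 835 / 0.2678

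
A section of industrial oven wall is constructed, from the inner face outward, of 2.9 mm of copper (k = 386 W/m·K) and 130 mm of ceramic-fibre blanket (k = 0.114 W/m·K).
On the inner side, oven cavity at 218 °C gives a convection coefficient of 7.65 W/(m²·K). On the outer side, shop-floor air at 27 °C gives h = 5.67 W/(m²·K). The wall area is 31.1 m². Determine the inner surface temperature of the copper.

Series thermal resistances:
R_inner film = 1/(h_i·A) = 1/(7.65×31.1) = 0.004203 K/W
R_copper = L/(kA) = 0.0029/(386×31.1) = 2.416×10^-7 K/W
R_ceramic-fibre blanket = L/(kA) = 0.13/(0.114×31.1) = 0.03667 K/W
R_outer film = 1/(h_o·A) = 1/(5.67×31.1) = 0.005671 K/W
R_total = 0.04654 K/W;  Q = ΔT/R_total = 191/0.04654 = 4104 W
T_interface = T_inner − Q·ΣR(inner→interface) = 218 − 4100×0.004203

T ≈ 201 °C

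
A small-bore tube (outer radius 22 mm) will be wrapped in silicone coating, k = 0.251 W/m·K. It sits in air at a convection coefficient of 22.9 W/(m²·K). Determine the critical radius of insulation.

r_cr ≈ 11 mm

For a cylinder r_cr = k/h = 0.251/22.9
r_cr = 11 mm; since the bare radius (22 mm) is above r_cr, any added insulation will reduce heat loss.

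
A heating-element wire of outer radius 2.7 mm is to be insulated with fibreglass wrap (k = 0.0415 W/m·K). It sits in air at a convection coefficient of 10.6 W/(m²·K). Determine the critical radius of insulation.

r_cr ≈ 3.92 mm

For a cylinder r_cr = k/h = 0.0415/10.6
r_cr = 3.92 mm; since the bare radius (2.7 mm) is below r_cr, adding a thin layer of insulation will *increase* heat loss.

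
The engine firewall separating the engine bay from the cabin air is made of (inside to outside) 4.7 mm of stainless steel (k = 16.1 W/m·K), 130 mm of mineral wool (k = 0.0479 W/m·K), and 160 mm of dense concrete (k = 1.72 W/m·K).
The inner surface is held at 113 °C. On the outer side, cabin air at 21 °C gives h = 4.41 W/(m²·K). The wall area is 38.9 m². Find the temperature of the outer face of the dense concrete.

T ≈ 27.9 °C

Model the wall as resistances in series:
R_stainless steel = L/(kA) = 0.0047/(16.1×38.9) = 7.505×10^-6 K/W
R_mineral wool = L/(kA) = 0.13/(0.0479×38.9) = 0.06977 K/W
R_dense concrete = L/(kA) = 0.16/(1.72×38.9) = 0.002391 K/W
R_outer film = 1/(h_o·A) = 1/(4.41×38.9) = 0.005829 K/W
R_total = 0.078 K/W;  Q = ΔT/R_total = 92/0.078 = 1180 W
T_interface = T_inner − Q·ΣR(inner→interface) = 113 − 1180×0.07217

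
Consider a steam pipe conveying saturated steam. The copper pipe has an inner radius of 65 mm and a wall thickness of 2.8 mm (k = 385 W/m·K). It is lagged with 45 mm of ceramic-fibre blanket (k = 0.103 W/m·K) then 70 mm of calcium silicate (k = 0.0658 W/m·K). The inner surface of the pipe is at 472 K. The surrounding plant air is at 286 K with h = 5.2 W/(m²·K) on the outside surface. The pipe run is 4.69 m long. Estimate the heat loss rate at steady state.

Cylindrical conduction, so R = ln(r₂/r₁)/(2πkL) per layer, in series:
R_copper pipe wall = ln(67.8/65)/(2π×385×4.69) = 3.717×10^-6 K/W
R_ceramic-fibre blanket = ln(112.8/67.8)/(2π×0.103×4.69) = 0.1677 K/W
R_calcium silicate = ln(182.8/112.8)/(2π×0.0658×4.69) = 0.249 K/W
R_outer film = 1/(h_o·2πr_oL) = 1/(5.2×2π×0.1828×4.69) = 0.0357 K/W
R_total = 0.4524 K/W
Q = ΔT/R_total = 186/0.4524

Q ≈ 411 W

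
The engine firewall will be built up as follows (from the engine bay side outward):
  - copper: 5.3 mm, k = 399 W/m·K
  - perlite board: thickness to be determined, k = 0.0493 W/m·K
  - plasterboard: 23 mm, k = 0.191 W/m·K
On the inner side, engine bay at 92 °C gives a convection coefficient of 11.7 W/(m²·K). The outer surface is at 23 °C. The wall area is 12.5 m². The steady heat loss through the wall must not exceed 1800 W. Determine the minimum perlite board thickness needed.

L ≈ 13.5 mm

Model the wall as resistances in series:
R_inner film = 1/(h_i·A) = 1/(11.7×12.5) = 0.006838 K/W
R_copper = L/(kA) = 0.0053/(399×12.5) = 1.063×10^-6 K/W
R_plasterboard = L/(kA) = 0.023/(0.191×12.5) = 0.009634 K/W
Sum of the known resistances R_other = 0.01647 K/W
Required total resistance R_tot = ΔT/Q_allow = 69/1800 = 0.03833 K/W
R_perlite board = R_tot − R_other = 0.02186 K/W
L = R·k·A = 0.02186×0.0493×12.5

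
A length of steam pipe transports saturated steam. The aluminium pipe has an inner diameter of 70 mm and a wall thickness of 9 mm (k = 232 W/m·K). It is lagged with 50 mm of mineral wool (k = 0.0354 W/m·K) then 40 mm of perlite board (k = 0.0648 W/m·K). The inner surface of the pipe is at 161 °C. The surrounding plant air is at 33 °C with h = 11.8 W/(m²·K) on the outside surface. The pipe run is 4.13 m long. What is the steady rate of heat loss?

Cylindrical conduction, so R = ln(r₂/r₁)/(2πkL) per layer, in series:
R_aluminium pipe wall = ln(44/35)/(2π×232×4.13) = 3.801×10^-5 K/W
R_mineral wool = ln(94/44)/(2π×0.0354×4.13) = 0.8264 K/W
R_perlite board = ln(134/94)/(2π×0.0648×4.13) = 0.2108 K/W
R_outer film = 1/(h_o·2πr_oL) = 1/(11.8×2π×0.134×4.13) = 0.02437 K/W
R_total = 1.062 K/W
Q = ΔT/R_total = 128/1.062

Q ≈ 121 W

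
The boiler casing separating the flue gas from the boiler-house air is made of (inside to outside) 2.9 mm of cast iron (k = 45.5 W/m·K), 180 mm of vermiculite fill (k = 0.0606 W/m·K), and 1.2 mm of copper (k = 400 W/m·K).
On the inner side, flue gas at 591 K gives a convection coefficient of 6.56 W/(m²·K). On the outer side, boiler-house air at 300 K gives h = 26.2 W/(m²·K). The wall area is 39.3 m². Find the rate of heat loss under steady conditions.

Q ≈ 3620 W

Series thermal resistances:
R_inner film = 1/(h_i·A) = 1/(6.56×39.3) = 0.003879 K/W
R_cast iron = L/(kA) = 0.0029/(45.5×39.3) = 1.622×10^-6 K/W
R_vermiculite fill = L/(kA) = 0.18/(0.0606×39.3) = 0.07558 K/W
R_copper = L/(kA) = 0.0012/(400×39.3) = 7.634×10^-8 K/W
R_outer film = 1/(h_o·A) = 1/(26.2×39.3) = 9.712×10^-4 K/W
R_total = 0.08043 K/W
Q = ΔT / R_total = 291 / 0.08043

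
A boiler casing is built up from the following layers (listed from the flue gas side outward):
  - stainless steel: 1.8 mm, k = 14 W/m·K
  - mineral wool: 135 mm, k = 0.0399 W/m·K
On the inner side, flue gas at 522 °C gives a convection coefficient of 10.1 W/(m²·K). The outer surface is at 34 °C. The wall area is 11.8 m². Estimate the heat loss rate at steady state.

Q ≈ 1650 W

Treating each layer as a thermal resistance in series:
R_inner film = 1/(h_i·A) = 1/(10.1×11.8) = 0.008391 K/W
R_stainless steel = L/(kA) = 0.0018/(14×11.8) = 1.09×10^-5 K/W
R_mineral wool = L/(kA) = 0.135/(0.0399×11.8) = 0.2867 K/W
R_total = 0.2951 K/W
Q = ΔT / R_total = 488 / 0.2951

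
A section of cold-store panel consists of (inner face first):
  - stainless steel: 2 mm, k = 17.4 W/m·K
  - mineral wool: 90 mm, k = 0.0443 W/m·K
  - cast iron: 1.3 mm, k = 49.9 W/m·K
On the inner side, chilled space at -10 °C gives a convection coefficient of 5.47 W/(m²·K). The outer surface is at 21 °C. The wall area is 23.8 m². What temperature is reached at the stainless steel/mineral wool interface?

T ≈ -7.44 °C

Treating each layer as a thermal resistance in series:
R_inner film = 1/(h_i·A) = 1/(5.47×23.8) = 0.007681 K/W
R_stainless steel = L/(kA) = 0.002/(17.4×23.8) = 4.83×10^-6 K/W
R_mineral wool = L/(kA) = 0.09/(0.0443×23.8) = 0.08536 K/W
R_cast iron = L/(kA) = 0.0013/(49.9×23.8) = 1.095×10^-6 K/W
R_total = 0.09305 K/W;  Q = ΔT/R_total = 31/0.09305 = 333.2 W
T_interface = T_inner + Q·ΣR(inner→interface) = -10 + 333×0.007686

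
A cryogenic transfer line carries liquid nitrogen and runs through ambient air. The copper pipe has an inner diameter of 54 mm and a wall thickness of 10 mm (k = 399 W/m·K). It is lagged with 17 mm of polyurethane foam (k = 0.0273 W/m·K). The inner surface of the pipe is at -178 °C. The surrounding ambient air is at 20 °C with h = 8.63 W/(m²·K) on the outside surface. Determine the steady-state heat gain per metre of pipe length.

q′ ≈ 77.8 W/m

Per-layer cylindrical resistances, series-summed:
R_copper pipe wall = ln(37/27)/(2π×399×1) = 1.257×10^-4 K/W
R_polyurethane foam = ln(54/37)/(2π×0.0273×1) = 2.204 K/W
R_outer film = 1/(h_o·2πr_oL) = 1/(8.63×2π×0.054×1) = 0.3415 K/W
R_total = 2.546 K/W
Q = ΔT/R_total = 198/2.546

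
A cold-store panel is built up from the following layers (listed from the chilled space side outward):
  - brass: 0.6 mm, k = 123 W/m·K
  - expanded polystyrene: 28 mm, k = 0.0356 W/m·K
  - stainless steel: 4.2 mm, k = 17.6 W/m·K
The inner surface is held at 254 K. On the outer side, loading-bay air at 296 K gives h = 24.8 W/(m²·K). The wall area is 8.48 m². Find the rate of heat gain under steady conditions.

Q ≈ 431 W

Model the wall as resistances in series:
R_brass = L/(kA) = 0.0006/(123×8.48) = 5.752×10^-7 K/W
R_expanded polystyrene = L/(kA) = 0.028/(0.0356×8.48) = 0.09275 K/W
R_stainless steel = L/(kA) = 0.0042/(17.6×8.48) = 2.814×10^-5 K/W
R_outer film = 1/(h_o·A) = 1/(24.8×8.48) = 0.004755 K/W
R_total = 0.09753 K/W
Q = ΔT / R_total = 42 / 0.09753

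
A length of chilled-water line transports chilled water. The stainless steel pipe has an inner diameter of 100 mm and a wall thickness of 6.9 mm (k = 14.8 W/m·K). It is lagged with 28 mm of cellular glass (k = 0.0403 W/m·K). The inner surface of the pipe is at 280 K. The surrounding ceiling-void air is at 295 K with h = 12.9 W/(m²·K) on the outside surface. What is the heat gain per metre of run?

q′ ≈ 8.68 W/m

Cylindrical conduction, so R = ln(r₂/r₁)/(2πkL) per layer, in series:
R_stainless steel pipe wall = ln(56.9/50)/(2π×14.8×1) = 0.00139 K/W
R_cellular glass = ln(84.9/56.9)/(2π×0.0403×1) = 1.58 K/W
R_outer film = 1/(h_o·2πr_oL) = 1/(12.9×2π×0.0849×1) = 0.1453 K/W
R_total = 1.727 K/W
Q = ΔT/R_total = 15/1.727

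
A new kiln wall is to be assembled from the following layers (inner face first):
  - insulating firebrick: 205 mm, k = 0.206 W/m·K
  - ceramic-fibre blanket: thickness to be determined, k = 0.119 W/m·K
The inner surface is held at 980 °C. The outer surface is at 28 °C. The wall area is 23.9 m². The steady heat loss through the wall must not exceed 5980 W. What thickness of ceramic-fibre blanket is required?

Treating each layer as a thermal resistance in series:
R_insulating firebrick = L/(kA) = 0.205/(0.206×23.9) = 0.04164 K/W
Sum of the known resistances R_other = 0.04164 K/W
Required total resistance R_tot = ΔT/Q_allow = 952/5980 = 0.1592 K/W
R_ceramic-fibre blanket = R_tot − R_other = 0.1176 K/W
L = R·k·A = 0.1176×0.119×23.9

L ≈ 334 mm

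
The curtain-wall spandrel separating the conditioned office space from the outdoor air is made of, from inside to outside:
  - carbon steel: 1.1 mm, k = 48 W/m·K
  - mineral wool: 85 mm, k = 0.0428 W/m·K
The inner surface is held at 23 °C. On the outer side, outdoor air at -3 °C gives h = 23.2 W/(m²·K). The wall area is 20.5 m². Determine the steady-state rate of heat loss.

Thermal resistances in series:
R_carbon steel = L/(kA) = 0.0011/(48×20.5) = 1.118×10^-6 K/W
R_mineral wool = L/(kA) = 0.085/(0.0428×20.5) = 0.09688 K/W
R_outer film = 1/(h_o·A) = 1/(23.2×20.5) = 0.002103 K/W
R_total = 0.09898 K/W
Q = ΔT / R_total = 26 / 0.09898

Q ≈ 263 W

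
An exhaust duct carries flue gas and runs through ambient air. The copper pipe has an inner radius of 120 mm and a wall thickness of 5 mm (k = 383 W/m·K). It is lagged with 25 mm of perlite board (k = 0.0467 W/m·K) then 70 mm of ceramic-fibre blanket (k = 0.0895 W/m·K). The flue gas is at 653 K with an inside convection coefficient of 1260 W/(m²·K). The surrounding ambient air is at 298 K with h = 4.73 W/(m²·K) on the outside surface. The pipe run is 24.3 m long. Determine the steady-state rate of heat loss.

Q ≈ 5920 W

For a radial system each layer contributes R = ln(r_out/r_in)/(2πkL); films add R = 1/(hA).
R_inner film = 1/(h_i·2πr₁L) = 1/(1260×2π×0.12×24.3) = 4.332×10^-5 K/W
R_copper pipe wall = ln(125/120)/(2π×383×24.3) = 6.981×10^-7 K/W
R_perlite board = ln(150/125)/(2π×0.0467×24.3) = 0.02557 K/W
R_ceramic-fibre blanket = ln(220/150)/(2π×0.0895×24.3) = 0.02803 K/W
R_outer film = 1/(h_o·2πr_oL) = 1/(4.73×2π×0.22×24.3) = 0.006294 K/W
R_total = 0.05994 K/W
Q = ΔT/R_total = 355/0.05994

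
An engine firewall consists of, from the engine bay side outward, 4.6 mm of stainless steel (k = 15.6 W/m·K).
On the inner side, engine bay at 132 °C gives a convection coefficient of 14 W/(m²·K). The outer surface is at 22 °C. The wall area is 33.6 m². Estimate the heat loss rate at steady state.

Treating each layer as a thermal resistance in series:
R_inner film = 1/(h_i·A) = 1/(14×33.6) = 0.002126 K/W
R_stainless steel = L/(kA) = 0.0046/(15.6×33.6) = 8.776×10^-6 K/W
R_total = 0.002135 K/W
Q = ΔT / R_total = 110 / 0.002135

Q ≈ 51500 W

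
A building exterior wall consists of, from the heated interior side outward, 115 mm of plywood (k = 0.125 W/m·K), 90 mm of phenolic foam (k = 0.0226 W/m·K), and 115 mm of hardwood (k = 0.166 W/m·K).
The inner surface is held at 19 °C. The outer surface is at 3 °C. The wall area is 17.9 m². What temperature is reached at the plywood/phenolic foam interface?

T ≈ 16.4 °C

Series thermal resistances:
R_plywood = L/(kA) = 0.115/(0.125×17.9) = 0.0514 K/W
R_phenolic foam = L/(kA) = 0.09/(0.0226×17.9) = 0.2225 K/W
R_hardwood = L/(kA) = 0.115/(0.166×17.9) = 0.0387 K/W
R_total = 0.3126 K/W;  Q = ΔT/R_total = 16/0.3126 = 51.19 W
T_interface = T_inner − Q·ΣR(inner→interface) = 19 − 51.2×0.0514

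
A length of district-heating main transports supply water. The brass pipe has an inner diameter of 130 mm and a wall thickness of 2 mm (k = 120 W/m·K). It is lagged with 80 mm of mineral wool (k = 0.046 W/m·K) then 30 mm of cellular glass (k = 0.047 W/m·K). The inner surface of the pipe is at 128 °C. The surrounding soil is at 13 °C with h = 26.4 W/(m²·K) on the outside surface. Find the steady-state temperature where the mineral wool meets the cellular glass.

T ≈ 35.5 °C

Cylindrical conduction, so R = ln(r₂/r₁)/(2πkL) per layer, in series:
R_brass pipe wall = ln(67/65)/(2π×120×1) = 4.019×10^-5 K/W
R_mineral wool = ln(147/67)/(2π×0.046×1) = 2.719 K/W
R_cellular glass = ln(177/147)/(2π×0.047×1) = 0.6289 K/W
R_outer film = 1/(h_o·2πr_oL) = 1/(26.4×2π×0.177×1) = 0.03406 K/W
R_total = 3.382 K/W
Q = ΔT/R_total = 115/3.382
Q = 34 W/m
T_interface = T_inner − Q·ΣR(inner→interface) = 128 − 34×2.719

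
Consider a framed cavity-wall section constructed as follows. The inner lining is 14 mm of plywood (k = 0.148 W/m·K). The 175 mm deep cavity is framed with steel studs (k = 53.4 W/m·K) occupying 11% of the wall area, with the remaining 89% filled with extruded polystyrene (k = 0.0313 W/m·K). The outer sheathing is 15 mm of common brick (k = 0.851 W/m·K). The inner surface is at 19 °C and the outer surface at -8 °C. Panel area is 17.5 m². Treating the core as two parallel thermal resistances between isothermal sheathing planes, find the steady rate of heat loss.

Sheathing layers in series; stud and cavity paths in parallel between them.
R_inner = 0.014/(0.148×17.5) = 0.005405 K/W
R_stud  = 0.175/(53.4×0.11×17.5) = 0.001702 K/W
R_cav   = 0.175/(0.0313×0.89×17.5) = 0.359 K/W
1/R_core = 1/R_stud + 1/R_cav → R_core = 0.001694 K/W
R_outer = 0.015/(0.851×17.5) = 0.001007 K/W
R_total = 0.008107 K/W
Q = ΔT/R_total = 27/0.008107

Q ≈ 3330 W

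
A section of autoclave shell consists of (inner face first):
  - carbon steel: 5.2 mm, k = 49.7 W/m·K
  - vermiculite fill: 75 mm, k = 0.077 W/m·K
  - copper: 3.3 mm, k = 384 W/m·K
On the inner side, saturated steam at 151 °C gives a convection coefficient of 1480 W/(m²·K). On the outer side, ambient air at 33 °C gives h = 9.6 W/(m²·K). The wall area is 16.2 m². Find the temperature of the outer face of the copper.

T ≈ 44.4 °C

Series thermal resistances:
R_inner film = 1/(h_i·A) = 1/(1480×16.2) = 4.171×10^-5 K/W
R_carbon steel = L/(kA) = 0.0052/(49.7×16.2) = 6.459×10^-6 K/W
R_vermiculite fill = L/(kA) = 0.075/(0.077×16.2) = 0.06013 K/W
R_copper = L/(kA) = 0.0033/(384×16.2) = 5.305×10^-7 K/W
R_outer film = 1/(h_o·A) = 1/(9.6×16.2) = 0.00643 K/W
R_total = 0.0666 K/W;  Q = ΔT/R_total = 118/0.0666 = 1772 W
T_interface = T_inner − Q·ΣR(inner→interface) = 151 − 1770×0.06017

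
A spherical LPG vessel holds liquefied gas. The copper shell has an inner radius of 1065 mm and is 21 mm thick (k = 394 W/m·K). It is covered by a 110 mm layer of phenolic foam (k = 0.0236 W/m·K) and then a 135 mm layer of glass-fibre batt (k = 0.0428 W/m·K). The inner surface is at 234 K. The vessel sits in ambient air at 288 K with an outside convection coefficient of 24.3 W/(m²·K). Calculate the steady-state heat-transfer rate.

Q ≈ 121 W

For a spherical shell R = (1/r₁ − 1/r₂)/(4πk); film R = 1/(h·4πr²). In series:
R_copper shell = (1/1.065 − 1/1.086)/(4π×394) = 3.667×10^-6 K/W
R_phenolic foam = (1/1.086 − 1/1.196)/(4π×0.0236) = 0.2856 K/W
R_glass-fibre batt = (1/1.196 − 1/1.331)/(4π×0.0428) = 0.1577 K/W
R_outer film = 1/(h·4πr_o²) = 1/(24.3×4π×1.331²) = 0.001849 K/W
R_total = 0.4451 K/W
Q = ΔT/R_total = 54/0.4451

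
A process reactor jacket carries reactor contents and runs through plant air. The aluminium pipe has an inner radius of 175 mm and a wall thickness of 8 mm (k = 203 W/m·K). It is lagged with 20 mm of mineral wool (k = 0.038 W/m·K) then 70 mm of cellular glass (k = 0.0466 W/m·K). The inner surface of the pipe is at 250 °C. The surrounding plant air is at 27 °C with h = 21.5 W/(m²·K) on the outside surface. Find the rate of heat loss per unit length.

q′ ≈ 151 W/m

Per-layer cylindrical resistances, series-summed:
R_aluminium pipe wall = ln(183/175)/(2π×203×1) = 3.505×10^-5 K/W
R_mineral wool = ln(203/183)/(2π×0.038×1) = 0.4344 K/W
R_cellular glass = ln(273/203)/(2π×0.0466×1) = 1.012 K/W
R_outer film = 1/(h_o·2πr_oL) = 1/(21.5×2π×0.273×1) = 0.02712 K/W
R_total = 1.473 K/W
Q = ΔT/R_total = 223/1.473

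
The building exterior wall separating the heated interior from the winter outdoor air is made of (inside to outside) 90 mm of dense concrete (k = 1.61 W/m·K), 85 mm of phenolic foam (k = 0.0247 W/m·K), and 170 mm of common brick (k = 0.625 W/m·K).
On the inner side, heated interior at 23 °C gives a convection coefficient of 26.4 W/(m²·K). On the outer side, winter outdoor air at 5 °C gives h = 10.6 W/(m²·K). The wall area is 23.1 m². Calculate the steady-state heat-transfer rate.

Q ≈ 107 W

Using the resistance-network approach (series):
R_inner film = 1/(h_i·A) = 1/(26.4×23.1) = 0.00164 K/W
R_dense concrete = L/(kA) = 0.09/(1.61×23.1) = 0.00242 K/W
R_phenolic foam = L/(kA) = 0.085/(0.0247×23.1) = 0.149 K/W
R_common brick = L/(kA) = 0.17/(0.625×23.1) = 0.01177 K/W
R_outer film = 1/(h_o·A) = 1/(10.6×23.1) = 0.004084 K/W
R_total = 0.1689 K/W
Q = ΔT / R_total = 18 / 0.1689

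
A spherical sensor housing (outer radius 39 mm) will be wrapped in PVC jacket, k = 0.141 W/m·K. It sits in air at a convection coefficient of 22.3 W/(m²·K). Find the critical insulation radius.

For a sphere r_cr = 2k/h = 2×0.141/22.3
r_cr = 12.6 mm; since the bare radius (39 mm) is above r_cr, any added insulation will reduce heat loss.

r_cr ≈ 12.6 mm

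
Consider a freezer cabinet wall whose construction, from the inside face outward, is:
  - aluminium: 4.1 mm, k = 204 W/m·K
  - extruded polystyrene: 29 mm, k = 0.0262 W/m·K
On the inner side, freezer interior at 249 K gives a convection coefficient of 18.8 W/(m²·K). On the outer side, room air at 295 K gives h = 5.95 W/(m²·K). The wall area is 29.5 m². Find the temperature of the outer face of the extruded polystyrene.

Series thermal resistances:
R_inner film = 1/(h_i·A) = 1/(18.8×29.5) = 0.001803 K/W
R_aluminium = L/(kA) = 0.0041/(204×29.5) = 6.813×10^-7 K/W
R_extruded polystyrene = L/(kA) = 0.029/(0.0262×29.5) = 0.03752 K/W
R_outer film = 1/(h_o·A) = 1/(5.95×29.5) = 0.005697 K/W
R_total = 0.04502 K/W;  Q = ΔT/R_total = 46/0.04502 = 1022 W
T_interface = T_inner + Q·ΣR(inner→interface) = 249 + 1020×0.03932

T ≈ 289 K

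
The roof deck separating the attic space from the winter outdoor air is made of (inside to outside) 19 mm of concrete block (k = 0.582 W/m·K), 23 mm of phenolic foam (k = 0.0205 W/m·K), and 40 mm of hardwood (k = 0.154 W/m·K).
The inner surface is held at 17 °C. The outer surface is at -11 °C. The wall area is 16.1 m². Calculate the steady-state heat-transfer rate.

Treating each layer as a thermal resistance in series:
R_concrete block = L/(kA) = 0.019/(0.582×16.1) = 0.002028 K/W
R_phenolic foam = L/(kA) = 0.023/(0.0205×16.1) = 0.06969 K/W
R_hardwood = L/(kA) = 0.04/(0.154×16.1) = 0.01613 K/W
R_total = 0.08785 K/W
Q = ΔT / R_total = 28 / 0.08785

Q ≈ 319 W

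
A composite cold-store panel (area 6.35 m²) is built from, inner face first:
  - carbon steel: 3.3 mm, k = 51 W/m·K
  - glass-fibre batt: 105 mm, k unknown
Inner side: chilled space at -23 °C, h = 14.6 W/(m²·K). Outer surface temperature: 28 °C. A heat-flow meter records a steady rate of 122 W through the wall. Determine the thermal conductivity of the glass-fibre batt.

Treating each layer as a thermal resistance in series:
R_inner film = 1/(h_i·A) = 1/(14.6×6.35) = 0.01079 K/W
R_carbon steel = L/(kA) = 0.0033/(51×6.35) = 1.019×10^-5 K/W
Sum of known resistances R_other = 0.0108 K/W
Total R = ΔT/Q = 51/122 = 0.418 K/W
R_glass-fibre batt = R_total − R_other = 0.4072 K/W
k = L/(R·A) = 0.105/(0.4072×6.35)

k ≈ 0.0406 W/(m·K)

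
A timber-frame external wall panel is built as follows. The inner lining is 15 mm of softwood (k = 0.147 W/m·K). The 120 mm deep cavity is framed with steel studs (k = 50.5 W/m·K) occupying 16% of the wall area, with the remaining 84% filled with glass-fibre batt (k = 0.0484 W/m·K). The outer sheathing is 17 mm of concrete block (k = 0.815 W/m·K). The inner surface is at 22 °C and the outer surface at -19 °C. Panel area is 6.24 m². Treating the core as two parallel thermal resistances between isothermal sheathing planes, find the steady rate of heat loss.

Sheathing layers in series; stud and cavity paths in parallel between them.
R_inner = 0.015/(0.147×6.24) = 0.01635 K/W
R_stud  = 0.12/(50.5×0.16×6.24) = 0.00238 K/W
R_cav   = 0.12/(0.0484×0.84×6.24) = 0.473 K/W
1/R_core = 1/R_stud + 1/R_cav → R_core = 0.002368 K/W
R_outer = 0.017/(0.815×6.24) = 0.003343 K/W
R_total = 0.02206 K/W
Q = ΔT/R_total = 41/0.02206

Q ≈ 1860 W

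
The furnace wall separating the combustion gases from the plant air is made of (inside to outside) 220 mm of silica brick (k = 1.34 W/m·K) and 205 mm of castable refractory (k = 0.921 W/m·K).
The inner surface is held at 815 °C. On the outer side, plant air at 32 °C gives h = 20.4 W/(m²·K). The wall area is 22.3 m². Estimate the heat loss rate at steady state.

Thermal resistances in series:
R_silica brick = L/(kA) = 0.22/(1.34×22.3) = 0.007362 K/W
R_castable refractory = L/(kA) = 0.205/(0.921×22.3) = 0.009981 K/W
R_outer film = 1/(h_o·A) = 1/(20.4×22.3) = 0.002198 K/W
R_total = 0.01954 K/W
Q = ΔT / R_total = 783 / 0.01954

Q ≈ 40100 W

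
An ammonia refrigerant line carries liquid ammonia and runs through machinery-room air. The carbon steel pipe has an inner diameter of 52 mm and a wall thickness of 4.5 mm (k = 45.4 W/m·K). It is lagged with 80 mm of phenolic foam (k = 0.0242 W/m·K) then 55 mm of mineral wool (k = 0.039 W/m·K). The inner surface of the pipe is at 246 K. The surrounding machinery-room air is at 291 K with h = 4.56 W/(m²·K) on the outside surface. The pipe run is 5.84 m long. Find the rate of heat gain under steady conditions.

Per-layer cylindrical resistances, series-summed:
R_carbon steel pipe wall = ln(30.5/26)/(2π×45.4×5.84) = 9.582×10^-5 K/W
R_phenolic foam = ln(110.5/30.5)/(2π×0.0242×5.84) = 1.45 K/W
R_mineral wool = ln(165.5/110.5)/(2π×0.039×5.84) = 0.2823 K/W
R_outer film = 1/(h_o·2πr_oL) = 1/(4.56×2π×0.1655×5.84) = 0.03611 K/W
R_total = 1.768 K/W
Q = ΔT/R_total = 45/1.768

Q ≈ 25.5 W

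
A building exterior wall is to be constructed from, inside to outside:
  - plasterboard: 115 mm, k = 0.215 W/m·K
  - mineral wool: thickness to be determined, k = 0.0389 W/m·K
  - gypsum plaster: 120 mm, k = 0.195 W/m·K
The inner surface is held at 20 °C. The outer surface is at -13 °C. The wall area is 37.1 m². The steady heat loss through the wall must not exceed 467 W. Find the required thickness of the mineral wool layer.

Thermal resistances in series:
R_plasterboard = L/(kA) = 0.115/(0.215×37.1) = 0.01442 K/W
R_gypsum plaster = L/(kA) = 0.12/(0.195×37.1) = 0.01659 K/W
Sum of the known resistances R_other = 0.031 K/W
Required total resistance R_tot = ΔT/Q_allow = 33/467 = 0.07066 K/W
R_mineral wool = R_tot − R_other = 0.03966 K/W
L = R·k·A = 0.03966×0.0389×37.1

L ≈ 57.2 mm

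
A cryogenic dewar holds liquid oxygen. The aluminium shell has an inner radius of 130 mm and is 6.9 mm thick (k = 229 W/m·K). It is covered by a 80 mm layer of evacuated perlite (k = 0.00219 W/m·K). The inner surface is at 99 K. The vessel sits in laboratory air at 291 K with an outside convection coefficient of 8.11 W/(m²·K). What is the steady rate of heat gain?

Q ≈ 1.96 W

For a spherical shell R = (1/r₁ − 1/r₂)/(4πk); film R = 1/(h·4πr²). In series:
R_aluminium shell = (1/0.13 − 1/0.1369)/(4π×229) = 1.347×10^-4 K/W
R_evacuated perlite = (1/0.1369 − 1/0.2169)/(4π×0.00219) = 97.9 K/W
R_outer film = 1/(h·4πr_o²) = 1/(8.11×4π×0.2169²) = 0.2086 K/W
R_total = 98.11 K/W
Q = ΔT/R_total = 192/98.11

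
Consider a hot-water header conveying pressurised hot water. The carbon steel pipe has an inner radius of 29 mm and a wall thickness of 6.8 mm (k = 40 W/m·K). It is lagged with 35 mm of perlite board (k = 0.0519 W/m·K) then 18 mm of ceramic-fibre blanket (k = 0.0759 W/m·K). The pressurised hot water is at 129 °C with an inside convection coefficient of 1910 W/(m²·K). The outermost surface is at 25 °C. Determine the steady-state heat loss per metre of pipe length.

q′ ≈ 40.5 W/m

Per-layer cylindrical resistances, series-summed:
R_inner film = 1/(h_i·2πr₁L) = 1/(1910×2π×0.029×1) = 0.002873 K/W
R_carbon steel pipe wall = ln(35.8/29)/(2π×40×1) = 8.382×10^-4 K/W
R_perlite board = ln(70.8/35.8)/(2π×0.0519×1) = 2.091 K/W
R_ceramic-fibre blanket = ln(88.8/70.8)/(2π×0.0759×1) = 0.475 K/W
R_total = 2.57 K/W
Q = ΔT/R_total = 104/2.57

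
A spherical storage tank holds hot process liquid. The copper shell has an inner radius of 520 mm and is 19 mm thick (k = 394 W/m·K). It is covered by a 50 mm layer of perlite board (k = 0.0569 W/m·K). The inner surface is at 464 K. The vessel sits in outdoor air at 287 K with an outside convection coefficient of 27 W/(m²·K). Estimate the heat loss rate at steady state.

Each spherical layer contributes R = (1/r_i − 1/r_o)/(4πk):
R_copper shell = (1/0.52 − 1/0.539)/(4π×394) = 1.369×10^-5 K/W
R_perlite board = (1/0.539 − 1/0.589)/(4π×0.0569) = 0.2203 K/W
R_outer film = 1/(h·4πr_o²) = 1/(27×4π×0.589²) = 0.008496 K/W
R_total = 0.2288 K/W
Q = ΔT/R_total = 177/0.2288

Q ≈ 774 W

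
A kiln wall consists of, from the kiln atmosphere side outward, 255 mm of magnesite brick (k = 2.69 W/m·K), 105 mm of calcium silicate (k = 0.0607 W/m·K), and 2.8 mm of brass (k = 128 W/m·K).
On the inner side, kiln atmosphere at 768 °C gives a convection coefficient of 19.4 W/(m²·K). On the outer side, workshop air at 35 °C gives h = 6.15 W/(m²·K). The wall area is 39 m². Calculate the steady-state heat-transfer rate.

Q ≈ 14000 W

Treating each layer as a thermal resistance in series:
R_inner film = 1/(h_i·A) = 1/(19.4×39) = 0.001322 K/W
R_magnesite brick = L/(kA) = 0.255/(2.69×39) = 0.002431 K/W
R_calcium silicate = L/(kA) = 0.105/(0.0607×39) = 0.04435 K/W
R_brass = L/(kA) = 0.0028/(128×39) = 5.609×10^-7 K/W
R_outer film = 1/(h_o·A) = 1/(6.15×39) = 0.004169 K/W
R_total = 0.05228 K/W
Q = ΔT / R_total = 733 / 0.05228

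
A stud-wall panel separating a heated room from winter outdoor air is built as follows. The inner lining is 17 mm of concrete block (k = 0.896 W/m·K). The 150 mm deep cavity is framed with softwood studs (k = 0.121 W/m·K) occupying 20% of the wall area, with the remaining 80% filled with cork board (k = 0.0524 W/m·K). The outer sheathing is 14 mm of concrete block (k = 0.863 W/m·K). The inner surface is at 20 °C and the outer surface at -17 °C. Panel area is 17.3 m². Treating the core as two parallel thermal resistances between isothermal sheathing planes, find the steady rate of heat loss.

Q ≈ 278 W

Sheathing layers in series; stud and cavity paths in parallel between them.
R_inner = 0.017/(0.896×17.3) = 0.001097 K/W
R_stud  = 0.15/(0.121×0.2×17.3) = 0.3583 K/W
R_cav   = 0.15/(0.0524×0.8×17.3) = 0.2068 K/W
1/R_core = 1/R_stud + 1/R_cav → R_core = 0.1311 K/W
R_outer = 0.014/(0.863×17.3) = 9.377×10^-4 K/W
R_total = 0.1332 K/W
Q = ΔT/R_total = 37/0.1332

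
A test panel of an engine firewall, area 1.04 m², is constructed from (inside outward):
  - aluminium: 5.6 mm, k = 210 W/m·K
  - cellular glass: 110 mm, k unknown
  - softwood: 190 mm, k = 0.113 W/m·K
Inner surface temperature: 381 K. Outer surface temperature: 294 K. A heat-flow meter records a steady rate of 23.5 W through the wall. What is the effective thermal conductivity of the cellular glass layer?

Series thermal resistances:
R_aluminium = L/(kA) = 0.0056/(210×1.04) = 2.564×10^-5 K/W
R_softwood = L/(kA) = 0.19/(0.113×1.04) = 1.617 K/W
Sum of known resistances R_other = 1.617 K/W
Total R = ΔT/Q = 87/23.5 = 3.702 K/W
R_cellular glass = R_total − R_other = 2.085 K/W
k = L/(R·A) = 0.11/(2.085×1.04)

k ≈ 0.0507 W/(m·K)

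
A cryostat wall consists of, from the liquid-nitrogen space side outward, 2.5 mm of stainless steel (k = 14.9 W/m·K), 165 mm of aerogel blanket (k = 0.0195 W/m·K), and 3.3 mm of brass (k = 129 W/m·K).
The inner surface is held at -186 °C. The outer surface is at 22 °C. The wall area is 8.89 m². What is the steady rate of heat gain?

Treating each layer as a thermal resistance in series:
R_stainless steel = L/(kA) = 0.0025/(14.9×8.89) = 1.887×10^-5 K/W
R_aerogel blanket = L/(kA) = 0.165/(0.0195×8.89) = 0.9518 K/W
R_brass = L/(kA) = 0.0033/(129×8.89) = 2.878×10^-6 K/W
R_total = 0.9518 K/W
Q = ΔT / R_total = 208 / 0.9518

Q ≈ 219 W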